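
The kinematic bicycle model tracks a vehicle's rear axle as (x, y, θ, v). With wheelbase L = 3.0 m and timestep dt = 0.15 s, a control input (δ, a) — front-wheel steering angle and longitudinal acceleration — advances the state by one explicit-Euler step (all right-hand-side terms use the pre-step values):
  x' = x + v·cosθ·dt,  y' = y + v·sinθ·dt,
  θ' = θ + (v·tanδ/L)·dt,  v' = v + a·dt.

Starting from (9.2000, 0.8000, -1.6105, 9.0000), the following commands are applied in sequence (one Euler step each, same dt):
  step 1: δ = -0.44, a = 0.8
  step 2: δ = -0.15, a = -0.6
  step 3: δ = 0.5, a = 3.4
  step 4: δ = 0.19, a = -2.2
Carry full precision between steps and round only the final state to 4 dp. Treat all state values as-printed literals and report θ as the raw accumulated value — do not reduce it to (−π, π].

after step 1 (δ=-0.44, a=0.8): (9.146414, -0.548936, -1.822351, 9.120000)
after step 2 (δ=-0.15, a=-0.6): (8.805905, -1.873880, -1.891269, 9.030000)
after step 3 (δ=0.5, a=3.4): (8.379217, -3.159418, -1.644613, 9.540000)
after step 4 (δ=0.19, a=-2.2): (8.273681, -4.586521, -1.552877, 9.210000)

(8.2737, -4.5865, -1.5529, 9.2100)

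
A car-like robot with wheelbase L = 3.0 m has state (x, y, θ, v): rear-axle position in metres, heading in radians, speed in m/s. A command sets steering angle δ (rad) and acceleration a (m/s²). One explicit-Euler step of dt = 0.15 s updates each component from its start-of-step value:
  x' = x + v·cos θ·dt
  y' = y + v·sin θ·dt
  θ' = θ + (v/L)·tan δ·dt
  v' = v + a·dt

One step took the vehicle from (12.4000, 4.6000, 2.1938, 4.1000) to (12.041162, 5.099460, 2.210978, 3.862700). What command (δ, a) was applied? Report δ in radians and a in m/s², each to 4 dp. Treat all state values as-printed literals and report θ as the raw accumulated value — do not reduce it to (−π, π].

δ = 0.0836, a = -1.5820

a = (v'−v)/dt = (-0.237300)/0.15 = -1.5820
Δθ = θ'−θ = 0.017178;  (v·dt/L) = 4.1000·0.15/3.0 = 0.205000
tan δ = Δθ·L/(v·dt) = 0.083795  →  δ = 0.0836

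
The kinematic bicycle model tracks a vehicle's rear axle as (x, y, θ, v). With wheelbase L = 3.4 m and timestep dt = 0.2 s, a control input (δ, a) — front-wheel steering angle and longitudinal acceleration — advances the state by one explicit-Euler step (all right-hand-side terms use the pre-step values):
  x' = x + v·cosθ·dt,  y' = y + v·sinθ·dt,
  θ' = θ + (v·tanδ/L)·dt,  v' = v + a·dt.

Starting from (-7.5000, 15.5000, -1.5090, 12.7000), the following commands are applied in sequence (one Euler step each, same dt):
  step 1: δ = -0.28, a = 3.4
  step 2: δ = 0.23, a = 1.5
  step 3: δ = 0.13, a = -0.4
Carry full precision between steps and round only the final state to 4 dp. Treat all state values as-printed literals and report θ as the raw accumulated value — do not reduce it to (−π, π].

(-7.6655, 7.5855, -1.4343, 13.6000)

after step 1 (δ=-0.28, a=3.4): (-7.343137, 12.964848, -1.723820, 13.380000)
after step 2 (δ=0.23, a=1.5): (-7.751032, 10.320118, -1.539535, 13.680000)
after step 3 (δ=0.13, a=-0.4): (-7.665516, 7.585455, -1.434330, 13.600000)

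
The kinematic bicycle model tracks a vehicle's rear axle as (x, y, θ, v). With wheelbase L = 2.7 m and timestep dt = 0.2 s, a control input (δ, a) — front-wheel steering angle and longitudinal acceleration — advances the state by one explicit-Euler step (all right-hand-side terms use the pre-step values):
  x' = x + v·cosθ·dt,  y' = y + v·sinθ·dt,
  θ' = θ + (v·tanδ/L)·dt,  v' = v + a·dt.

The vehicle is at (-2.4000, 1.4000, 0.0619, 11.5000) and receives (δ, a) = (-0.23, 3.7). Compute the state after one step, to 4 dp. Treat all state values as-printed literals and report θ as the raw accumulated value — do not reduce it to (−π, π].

(-0.1044, 1.5423, -0.1376, 12.2400)

x' = -2.4000 + 11.5000·cos(0.0619)·0.2 = -0.1044
y' = 1.4000 + 11.5000·sin(0.0619)·0.2 = 1.5423
θ' = 0.0619 + (11.5000/2.7)·tan(-0.23)·0.2 = -0.1376
v' = 11.5000 + 3.7000·0.2 = 12.2400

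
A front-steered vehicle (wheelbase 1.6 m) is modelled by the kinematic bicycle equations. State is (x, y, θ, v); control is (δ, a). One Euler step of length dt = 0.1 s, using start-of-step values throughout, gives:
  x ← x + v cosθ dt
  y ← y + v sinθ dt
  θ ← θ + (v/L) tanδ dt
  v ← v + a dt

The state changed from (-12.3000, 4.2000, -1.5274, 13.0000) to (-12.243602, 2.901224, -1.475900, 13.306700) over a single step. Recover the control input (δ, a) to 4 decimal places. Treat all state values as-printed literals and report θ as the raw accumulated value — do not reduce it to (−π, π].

a = (v'−v)/dt = (0.306700)/0.1 = 3.0670
Δθ = θ'−θ = 0.051500;  (v·dt/L) = 13.0000·0.1/1.6 = 0.812500
tan δ = Δθ·L/(v·dt) = 0.063385  →  δ = 0.0633

δ = 0.0633, a = 3.0670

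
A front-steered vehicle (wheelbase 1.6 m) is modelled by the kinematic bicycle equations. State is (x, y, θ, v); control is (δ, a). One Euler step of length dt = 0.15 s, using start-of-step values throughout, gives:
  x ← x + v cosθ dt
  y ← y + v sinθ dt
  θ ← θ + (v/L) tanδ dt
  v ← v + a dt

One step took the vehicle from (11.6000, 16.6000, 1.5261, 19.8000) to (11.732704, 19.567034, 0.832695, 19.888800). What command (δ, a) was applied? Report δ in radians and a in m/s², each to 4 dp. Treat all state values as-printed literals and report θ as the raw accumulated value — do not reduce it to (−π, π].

a = (v'−v)/dt = (0.088800)/0.15 = 0.5920
Δθ = θ'−θ = -0.693405;  (v·dt/L) = 19.8000·0.15/1.6 = 1.856250
tan δ = Δθ·L/(v·dt) = -0.373552  →  δ = -0.3575

δ = -0.3575, a = 0.5920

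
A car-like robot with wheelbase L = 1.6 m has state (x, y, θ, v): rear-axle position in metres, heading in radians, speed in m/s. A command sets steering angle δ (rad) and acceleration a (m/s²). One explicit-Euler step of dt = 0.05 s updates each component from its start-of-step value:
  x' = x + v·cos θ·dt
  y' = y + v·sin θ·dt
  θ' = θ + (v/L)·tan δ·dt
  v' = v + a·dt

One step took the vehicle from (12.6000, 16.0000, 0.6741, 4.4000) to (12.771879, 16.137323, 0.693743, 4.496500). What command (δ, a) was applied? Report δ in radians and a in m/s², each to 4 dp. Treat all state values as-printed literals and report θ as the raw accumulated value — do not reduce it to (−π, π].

a = (v'−v)/dt = (0.096500)/0.05 = 1.9300
Δθ = θ'−θ = 0.019643;  (v·dt/L) = 4.4000·0.05/1.6 = 0.137500
tan δ = Δθ·L/(v·dt) = 0.142858  →  δ = 0.1419

δ = 0.1419, a = 1.9300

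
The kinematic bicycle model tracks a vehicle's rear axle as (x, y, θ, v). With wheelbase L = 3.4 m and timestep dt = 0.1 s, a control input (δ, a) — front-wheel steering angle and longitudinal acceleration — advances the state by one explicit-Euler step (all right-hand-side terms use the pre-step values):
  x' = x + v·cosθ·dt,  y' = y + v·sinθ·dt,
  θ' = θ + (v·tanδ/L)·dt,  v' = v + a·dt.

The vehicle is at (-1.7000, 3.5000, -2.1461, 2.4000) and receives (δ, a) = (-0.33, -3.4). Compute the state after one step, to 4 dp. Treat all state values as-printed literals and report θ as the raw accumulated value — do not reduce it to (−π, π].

(-1.8306, 3.2986, -2.1703, 2.0600)

x' = -1.7000 + 2.4000·cos(-2.1461)·0.1 = -1.8306
y' = 3.5000 + 2.4000·sin(-2.1461)·0.1 = 3.2986
θ' = -2.1461 + (2.4000/3.4)·tan(-0.33)·0.1 = -2.1703
v' = 2.4000 − 3.4000·0.1 = 2.0600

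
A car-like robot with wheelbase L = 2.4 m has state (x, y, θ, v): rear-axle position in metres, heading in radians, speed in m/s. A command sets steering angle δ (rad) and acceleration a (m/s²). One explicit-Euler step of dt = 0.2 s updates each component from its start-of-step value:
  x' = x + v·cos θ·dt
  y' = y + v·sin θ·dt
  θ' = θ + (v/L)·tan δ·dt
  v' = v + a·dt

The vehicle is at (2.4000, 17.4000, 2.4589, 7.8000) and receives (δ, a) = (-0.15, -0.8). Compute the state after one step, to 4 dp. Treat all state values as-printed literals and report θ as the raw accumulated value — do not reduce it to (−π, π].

x' = 2.4000 + 7.8000·cos(2.4589)·0.2 = 1.1896
y' = 17.4000 + 7.8000·sin(2.4589)·0.2 = 18.3842
θ' = 2.4589 + (7.8000/2.4)·tan(-0.15)·0.2 = 2.3607
v' = 7.8000 − 0.8000·0.2 = 7.6400

(1.1896, 18.3842, 2.3607, 7.6400)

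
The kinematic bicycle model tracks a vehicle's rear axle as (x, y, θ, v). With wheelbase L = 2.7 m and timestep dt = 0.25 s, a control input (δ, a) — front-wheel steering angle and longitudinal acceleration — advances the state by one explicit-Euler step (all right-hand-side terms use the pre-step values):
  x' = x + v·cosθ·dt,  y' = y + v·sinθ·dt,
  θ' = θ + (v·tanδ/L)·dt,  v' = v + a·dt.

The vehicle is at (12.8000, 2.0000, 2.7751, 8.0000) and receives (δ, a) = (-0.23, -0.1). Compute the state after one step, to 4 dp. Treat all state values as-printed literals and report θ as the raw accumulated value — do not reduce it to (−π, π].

(10.9328, 2.7167, 2.6017, 7.9750)

x' = 12.8000 + 8.0000·cos(2.7751)·0.25 = 10.9328
y' = 2.0000 + 8.0000·sin(2.7751)·0.25 = 2.7167
θ' = 2.7751 + (8.0000/2.7)·tan(-0.23)·0.25 = 2.6017
v' = 8.0000 − 0.1000·0.25 = 7.9750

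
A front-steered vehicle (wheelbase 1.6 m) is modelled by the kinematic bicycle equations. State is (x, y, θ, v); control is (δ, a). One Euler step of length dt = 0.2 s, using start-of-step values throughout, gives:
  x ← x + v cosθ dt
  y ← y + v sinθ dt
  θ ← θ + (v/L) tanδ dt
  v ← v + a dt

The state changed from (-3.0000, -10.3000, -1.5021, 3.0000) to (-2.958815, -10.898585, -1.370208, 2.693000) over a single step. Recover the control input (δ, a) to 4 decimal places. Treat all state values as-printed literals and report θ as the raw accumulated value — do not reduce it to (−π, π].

a = (v'−v)/dt = (-0.307000)/0.2 = -1.5350
Δθ = θ'−θ = 0.131892;  (v·dt/L) = 3.0000·0.2/1.6 = 0.375000
tan δ = Δθ·L/(v·dt) = 0.351712  →  δ = 0.3382

δ = 0.3382, a = -1.5350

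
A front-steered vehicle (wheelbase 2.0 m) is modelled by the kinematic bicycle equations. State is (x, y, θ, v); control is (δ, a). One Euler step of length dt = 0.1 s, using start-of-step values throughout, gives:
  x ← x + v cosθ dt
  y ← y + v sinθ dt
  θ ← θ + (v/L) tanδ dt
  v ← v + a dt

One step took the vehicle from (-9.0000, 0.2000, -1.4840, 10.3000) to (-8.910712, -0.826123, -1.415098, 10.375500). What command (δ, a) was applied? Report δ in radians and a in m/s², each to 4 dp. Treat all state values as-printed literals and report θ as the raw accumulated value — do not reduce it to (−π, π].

δ = 0.1330, a = 0.7550

a = (v'−v)/dt = (0.075500)/0.1 = 0.7550
Δθ = θ'−θ = 0.068902;  (v·dt/L) = 10.3000·0.1/2.0 = 0.515000
tan δ = Δθ·L/(v·dt) = 0.133790  →  δ = 0.1330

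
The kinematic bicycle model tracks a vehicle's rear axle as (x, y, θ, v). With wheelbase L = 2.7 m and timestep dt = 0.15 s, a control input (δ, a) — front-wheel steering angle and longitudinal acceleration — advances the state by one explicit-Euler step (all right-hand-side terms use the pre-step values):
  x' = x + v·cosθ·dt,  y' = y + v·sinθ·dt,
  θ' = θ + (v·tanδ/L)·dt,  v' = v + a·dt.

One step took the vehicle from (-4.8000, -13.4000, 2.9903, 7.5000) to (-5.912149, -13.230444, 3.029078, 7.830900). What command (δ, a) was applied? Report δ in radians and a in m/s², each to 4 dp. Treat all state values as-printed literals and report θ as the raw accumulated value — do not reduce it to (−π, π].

δ = 0.0928, a = 2.2060

a = (v'−v)/dt = (0.330900)/0.15 = 2.2060
Δθ = θ'−θ = 0.038778;  (v·dt/L) = 7.5000·0.15/2.7 = 0.416667
tan δ = Δθ·L/(v·dt) = 0.093067  →  δ = 0.0928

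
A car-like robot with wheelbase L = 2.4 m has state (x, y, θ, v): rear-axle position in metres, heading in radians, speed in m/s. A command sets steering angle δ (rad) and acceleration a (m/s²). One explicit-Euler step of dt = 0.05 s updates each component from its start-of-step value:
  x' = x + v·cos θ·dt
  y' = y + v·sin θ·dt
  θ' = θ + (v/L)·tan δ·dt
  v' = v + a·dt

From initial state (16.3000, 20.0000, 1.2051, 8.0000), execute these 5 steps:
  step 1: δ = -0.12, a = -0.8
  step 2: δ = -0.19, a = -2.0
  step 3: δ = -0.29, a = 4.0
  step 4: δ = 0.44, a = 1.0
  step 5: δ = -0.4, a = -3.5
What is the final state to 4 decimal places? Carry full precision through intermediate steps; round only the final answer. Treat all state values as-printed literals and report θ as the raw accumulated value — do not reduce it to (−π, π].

after step 1 (δ=-0.12, a=-0.8): (16.443040, 20.373550, 1.185003, 7.960000)
after step 2 (δ=-0.19, a=-2.0): (16.592805, 20.742297, 1.153110, 7.860000)
after step 3 (δ=-0.29, a=4.0): (16.752224, 21.101511, 1.104245, 8.060000)
after step 4 (δ=0.44, a=1.0): (16.933497, 21.461440, 1.183297, 8.110000)
after step 5 (δ=-0.4, a=-3.5): (17.086725, 21.836875, 1.111863, 7.935000)

(17.0867, 21.8369, 1.1119, 7.9350)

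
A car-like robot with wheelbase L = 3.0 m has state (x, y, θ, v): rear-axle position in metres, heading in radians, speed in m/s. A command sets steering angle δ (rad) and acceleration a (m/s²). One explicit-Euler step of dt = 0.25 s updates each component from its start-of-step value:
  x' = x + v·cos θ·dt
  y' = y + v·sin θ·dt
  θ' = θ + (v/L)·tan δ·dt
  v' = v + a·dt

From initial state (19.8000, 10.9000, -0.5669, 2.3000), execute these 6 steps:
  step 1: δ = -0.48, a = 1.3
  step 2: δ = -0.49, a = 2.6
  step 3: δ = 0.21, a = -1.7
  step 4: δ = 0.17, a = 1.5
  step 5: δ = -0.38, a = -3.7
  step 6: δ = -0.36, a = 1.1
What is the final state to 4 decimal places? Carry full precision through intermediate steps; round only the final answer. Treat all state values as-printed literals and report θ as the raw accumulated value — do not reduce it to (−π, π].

after step 1 (δ=-0.48, a=1.3): (20.285053, 10.591214, -0.666684, 2.625000)
after step 2 (δ=-0.49, a=2.6): (20.800784, 10.185400, -0.783362, 3.275000)
after step 3 (δ=0.21, a=-1.7): (21.380905, 9.607636, -0.725192, 2.850000)
after step 4 (δ=0.17, a=1.5): (21.914120, 9.135049, -0.684424, 3.225000)
after step 5 (δ=-0.38, a=-3.7): (22.538789, 8.625317, -0.791766, 2.300000)
after step 6 (δ=-0.36, a=1.1): (22.942779, 8.216149, -0.863910, 2.575000)

(22.9428, 8.2161, -0.8639, 2.5750)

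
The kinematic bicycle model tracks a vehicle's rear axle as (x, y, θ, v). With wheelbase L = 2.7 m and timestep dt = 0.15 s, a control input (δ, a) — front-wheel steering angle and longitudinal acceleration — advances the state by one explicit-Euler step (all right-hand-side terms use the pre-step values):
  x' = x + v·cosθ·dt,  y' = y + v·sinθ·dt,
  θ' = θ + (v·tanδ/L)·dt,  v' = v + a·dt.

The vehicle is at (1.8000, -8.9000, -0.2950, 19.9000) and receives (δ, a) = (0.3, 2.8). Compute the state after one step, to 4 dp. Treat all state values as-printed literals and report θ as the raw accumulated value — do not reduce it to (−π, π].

x' = 1.8000 + 19.9000·cos(-0.2950)·0.15 = 4.6561
y' = -8.9000 + 19.9000·sin(-0.2950)·0.15 = -9.7679
θ' = -0.2950 + (19.9000/2.7)·tan(0.3)·0.15 = 0.0470
v' = 19.9000 + 2.8000·0.15 = 20.3200

(4.6561, -9.7679, 0.0470, 20.3200)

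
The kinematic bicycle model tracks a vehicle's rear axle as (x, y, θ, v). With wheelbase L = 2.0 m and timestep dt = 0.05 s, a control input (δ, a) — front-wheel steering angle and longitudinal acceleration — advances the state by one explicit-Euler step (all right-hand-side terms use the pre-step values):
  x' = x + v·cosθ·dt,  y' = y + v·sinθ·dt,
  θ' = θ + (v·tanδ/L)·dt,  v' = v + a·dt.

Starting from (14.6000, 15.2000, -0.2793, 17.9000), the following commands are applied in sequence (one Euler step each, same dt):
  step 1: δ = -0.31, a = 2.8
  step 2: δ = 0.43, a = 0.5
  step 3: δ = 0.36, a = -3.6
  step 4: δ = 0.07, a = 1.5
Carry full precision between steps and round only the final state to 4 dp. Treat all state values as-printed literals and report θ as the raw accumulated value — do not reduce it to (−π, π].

after step 1 (δ=-0.31, a=2.8): (15.460318, 14.953264, -0.422647, 18.040000)
after step 2 (δ=0.43, a=0.5): (16.282947, 14.583285, -0.215808, 18.065000)
after step 3 (δ=0.36, a=-3.6): (17.165245, 14.389866, -0.045816, 17.885000)
after step 4 (δ=0.07, a=1.5): (18.058557, 14.348910, -0.014466, 17.960000)

(18.0586, 14.3489, -0.0145, 17.9600)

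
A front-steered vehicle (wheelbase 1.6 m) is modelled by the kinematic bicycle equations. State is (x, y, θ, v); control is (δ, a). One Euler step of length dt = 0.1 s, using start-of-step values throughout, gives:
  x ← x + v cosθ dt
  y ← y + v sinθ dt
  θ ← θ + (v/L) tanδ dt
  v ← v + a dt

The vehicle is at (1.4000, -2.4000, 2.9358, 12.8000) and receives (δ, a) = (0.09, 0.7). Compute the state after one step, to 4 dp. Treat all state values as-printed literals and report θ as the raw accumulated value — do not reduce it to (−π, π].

(0.1470, -2.1384, 3.0080, 12.8700)

x' = 1.4000 + 12.8000·cos(2.9358)·0.1 = 0.1470
y' = -2.4000 + 12.8000·sin(2.9358)·0.1 = -2.1384
θ' = 2.9358 + (12.8000/1.6)·tan(0.09)·0.1 = 3.0080
v' = 12.8000 + 0.7000·0.1 = 12.8700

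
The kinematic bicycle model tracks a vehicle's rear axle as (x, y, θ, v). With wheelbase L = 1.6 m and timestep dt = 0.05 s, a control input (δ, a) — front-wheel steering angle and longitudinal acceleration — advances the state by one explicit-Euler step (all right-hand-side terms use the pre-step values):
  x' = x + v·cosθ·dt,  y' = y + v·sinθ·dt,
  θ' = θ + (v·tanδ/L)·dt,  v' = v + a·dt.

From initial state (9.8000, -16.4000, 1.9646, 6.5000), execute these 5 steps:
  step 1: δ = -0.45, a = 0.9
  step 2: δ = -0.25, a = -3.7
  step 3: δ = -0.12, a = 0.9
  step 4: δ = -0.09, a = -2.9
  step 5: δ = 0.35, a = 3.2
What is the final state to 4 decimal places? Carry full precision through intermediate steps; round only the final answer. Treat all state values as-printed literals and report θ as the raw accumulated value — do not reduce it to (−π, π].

after step 1 (δ=-0.45, a=0.9): (9.675296, -16.099877, 1.866479, 6.545000)
after step 2 (δ=-0.25, a=-3.7): (9.579938, -15.786828, 1.814254, 6.360000)
after step 3 (δ=-0.12, a=0.9): (9.503281, -15.478206, 1.790289, 6.405000)
after step 4 (δ=-0.09, a=-2.9): (9.433551, -15.165639, 1.772226, 6.260000)
after step 5 (δ=0.35, a=3.2): (9.370929, -14.858968, 1.843635, 6.420000)

(9.3709, -14.8590, 1.8436, 6.4200)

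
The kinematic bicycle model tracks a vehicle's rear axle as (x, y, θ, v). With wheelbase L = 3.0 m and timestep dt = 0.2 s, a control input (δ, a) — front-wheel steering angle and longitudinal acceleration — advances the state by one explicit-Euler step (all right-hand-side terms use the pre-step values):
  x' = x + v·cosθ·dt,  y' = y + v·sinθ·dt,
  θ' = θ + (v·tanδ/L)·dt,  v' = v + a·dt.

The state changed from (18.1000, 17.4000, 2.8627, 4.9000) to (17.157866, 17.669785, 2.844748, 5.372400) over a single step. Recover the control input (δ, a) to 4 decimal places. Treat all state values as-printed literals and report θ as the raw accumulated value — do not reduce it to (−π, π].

δ = -0.0549, a = 2.3620

a = (v'−v)/dt = (0.472400)/0.2 = 2.3620
Δθ = θ'−θ = -0.017952;  (v·dt/L) = 4.9000·0.2/3.0 = 0.326667
tan δ = Δθ·L/(v·dt) = -0.054955  →  δ = -0.0549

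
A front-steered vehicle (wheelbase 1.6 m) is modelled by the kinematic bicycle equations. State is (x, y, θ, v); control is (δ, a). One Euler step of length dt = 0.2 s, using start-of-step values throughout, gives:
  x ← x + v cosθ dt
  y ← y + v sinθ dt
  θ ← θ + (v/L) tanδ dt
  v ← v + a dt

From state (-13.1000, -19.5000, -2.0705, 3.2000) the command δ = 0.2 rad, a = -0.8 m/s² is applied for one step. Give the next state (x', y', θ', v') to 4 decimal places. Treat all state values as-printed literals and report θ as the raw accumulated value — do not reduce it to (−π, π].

(-13.4067, -20.0617, -1.9894, 3.0400)

x' = -13.1000 + 3.2000·cos(-2.0705)·0.2 = -13.4067
y' = -19.5000 + 3.2000·sin(-2.0705)·0.2 = -20.0617
θ' = -2.0705 + (3.2000/1.6)·tan(0.2)·0.2 = -1.9894
v' = 3.2000 − 0.8000·0.2 = 3.0400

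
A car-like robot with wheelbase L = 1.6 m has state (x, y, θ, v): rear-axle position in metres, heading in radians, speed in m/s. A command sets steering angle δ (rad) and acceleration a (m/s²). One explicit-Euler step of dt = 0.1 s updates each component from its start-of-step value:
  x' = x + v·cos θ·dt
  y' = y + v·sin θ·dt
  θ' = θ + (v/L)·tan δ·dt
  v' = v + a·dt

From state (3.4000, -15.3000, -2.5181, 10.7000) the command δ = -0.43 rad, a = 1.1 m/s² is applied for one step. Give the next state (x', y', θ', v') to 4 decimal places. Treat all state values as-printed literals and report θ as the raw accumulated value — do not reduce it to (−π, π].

(2.5313, -15.9247, -2.8248, 10.8100)

x' = 3.4000 + 10.7000·cos(-2.5181)·0.1 = 2.5313
y' = -15.3000 + 10.7000·sin(-2.5181)·0.1 = -15.9247
θ' = -2.5181 + (10.7000/1.6)·tan(-0.43)·0.1 = -2.8248
v' = 10.7000 + 1.1000·0.1 = 10.8100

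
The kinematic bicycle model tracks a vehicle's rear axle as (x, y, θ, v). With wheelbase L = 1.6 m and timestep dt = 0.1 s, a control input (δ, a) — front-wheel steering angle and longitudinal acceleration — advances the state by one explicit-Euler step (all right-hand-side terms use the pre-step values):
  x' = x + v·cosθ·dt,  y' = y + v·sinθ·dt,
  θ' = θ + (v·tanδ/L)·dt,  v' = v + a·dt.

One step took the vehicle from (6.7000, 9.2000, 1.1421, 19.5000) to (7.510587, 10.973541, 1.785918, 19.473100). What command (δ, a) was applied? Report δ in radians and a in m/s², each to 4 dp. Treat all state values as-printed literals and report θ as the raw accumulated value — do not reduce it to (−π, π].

δ = 0.4860, a = -0.2690

a = (v'−v)/dt = (-0.026900)/0.1 = -0.2690
Δθ = θ'−θ = 0.643818;  (v·dt/L) = 19.5000·0.1/1.6 = 1.218750
tan δ = Δθ·L/(v·dt) = 0.528261  →  δ = 0.4860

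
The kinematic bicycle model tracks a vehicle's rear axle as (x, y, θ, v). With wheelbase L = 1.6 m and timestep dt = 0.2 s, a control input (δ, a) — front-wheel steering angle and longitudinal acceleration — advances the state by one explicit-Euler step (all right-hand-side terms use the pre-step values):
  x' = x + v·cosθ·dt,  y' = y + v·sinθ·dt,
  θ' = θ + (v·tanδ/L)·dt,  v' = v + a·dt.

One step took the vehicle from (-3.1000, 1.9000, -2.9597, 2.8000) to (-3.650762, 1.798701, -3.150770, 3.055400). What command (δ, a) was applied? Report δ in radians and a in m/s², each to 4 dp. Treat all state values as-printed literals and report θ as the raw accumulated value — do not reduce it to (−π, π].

δ = -0.4997, a = 1.2770

a = (v'−v)/dt = (0.255400)/0.2 = 1.2770
Δθ = θ'−θ = -0.191070;  (v·dt/L) = 2.8000·0.2/1.6 = 0.350000
tan δ = Δθ·L/(v·dt) = -0.545914  →  δ = -0.4997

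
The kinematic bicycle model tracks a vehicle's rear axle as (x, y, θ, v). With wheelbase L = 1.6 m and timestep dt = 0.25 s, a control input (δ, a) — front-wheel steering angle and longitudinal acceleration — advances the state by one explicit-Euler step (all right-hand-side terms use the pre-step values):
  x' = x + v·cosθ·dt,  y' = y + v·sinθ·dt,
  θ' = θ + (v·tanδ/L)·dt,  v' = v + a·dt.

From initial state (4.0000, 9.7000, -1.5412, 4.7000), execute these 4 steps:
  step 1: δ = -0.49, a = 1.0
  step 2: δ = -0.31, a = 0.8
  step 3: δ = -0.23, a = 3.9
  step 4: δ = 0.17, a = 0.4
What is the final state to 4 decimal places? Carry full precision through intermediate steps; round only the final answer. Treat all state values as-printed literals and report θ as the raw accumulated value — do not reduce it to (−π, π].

(1.7624, 5.2441, -2.2048, 6.2250)

after step 1 (δ=-0.49, a=1.0): (4.034771, 8.525515, -1.932907, 4.950000)
after step 2 (δ=-0.31, a=0.8): (3.596388, 7.368265, -2.180660, 5.150000)
after step 3 (δ=-0.23, a=3.9): (2.858965, 6.312868, -2.369072, 6.125000)
after step 4 (δ=0.17, a=0.4): (1.762354, 5.244144, -2.204792, 6.225000)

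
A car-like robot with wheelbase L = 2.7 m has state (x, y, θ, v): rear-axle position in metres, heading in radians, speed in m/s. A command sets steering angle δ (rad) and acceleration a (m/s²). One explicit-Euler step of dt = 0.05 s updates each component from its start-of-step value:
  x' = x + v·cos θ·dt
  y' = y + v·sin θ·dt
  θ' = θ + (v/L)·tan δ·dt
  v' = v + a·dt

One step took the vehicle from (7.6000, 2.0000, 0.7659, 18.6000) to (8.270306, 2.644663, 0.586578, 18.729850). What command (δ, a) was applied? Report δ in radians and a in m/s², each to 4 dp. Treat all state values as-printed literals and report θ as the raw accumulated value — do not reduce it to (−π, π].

δ = -0.4800, a = 2.5970

a = (v'−v)/dt = (0.129850)/0.05 = 2.5970
Δθ = θ'−θ = -0.179322;  (v·dt/L) = 18.6000·0.05/2.7 = 0.344444
tan δ = Δθ·L/(v·dt) = -0.520612  →  δ = -0.4800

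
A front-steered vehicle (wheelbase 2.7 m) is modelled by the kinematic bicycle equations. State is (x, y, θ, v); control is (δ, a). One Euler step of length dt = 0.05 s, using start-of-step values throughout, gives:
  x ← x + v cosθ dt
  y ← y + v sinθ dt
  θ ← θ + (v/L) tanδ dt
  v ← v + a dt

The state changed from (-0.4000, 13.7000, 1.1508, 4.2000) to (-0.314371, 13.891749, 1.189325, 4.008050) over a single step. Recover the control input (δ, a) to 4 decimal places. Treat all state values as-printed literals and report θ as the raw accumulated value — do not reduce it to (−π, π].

a = (v'−v)/dt = (-0.191950)/0.05 = -3.8390
Δθ = θ'−θ = 0.038525;  (v·dt/L) = 4.2000·0.05/2.7 = 0.077778
tan δ = Δθ·L/(v·dt) = 0.495321  →  δ = 0.4599

δ = 0.4599, a = -3.8390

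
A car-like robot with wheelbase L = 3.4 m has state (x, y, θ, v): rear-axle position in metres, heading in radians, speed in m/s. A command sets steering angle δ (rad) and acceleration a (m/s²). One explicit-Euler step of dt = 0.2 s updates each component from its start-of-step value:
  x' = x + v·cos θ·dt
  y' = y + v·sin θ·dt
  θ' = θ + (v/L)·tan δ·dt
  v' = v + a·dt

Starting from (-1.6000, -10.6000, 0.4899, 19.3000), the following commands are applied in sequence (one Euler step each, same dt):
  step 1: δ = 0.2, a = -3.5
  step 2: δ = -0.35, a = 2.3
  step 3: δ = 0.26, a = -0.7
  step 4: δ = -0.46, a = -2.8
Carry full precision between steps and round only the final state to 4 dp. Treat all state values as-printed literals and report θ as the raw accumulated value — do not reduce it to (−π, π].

after step 1 (δ=0.2, a=-3.5): (1.805986, -8.783725, 0.720036, 18.600000)
after step 2 (δ=-0.35, a=2.3): (4.602617, -6.330714, 0.320651, 19.060000)
after step 3 (δ=0.26, a=-0.7): (8.220320, -5.129230, 0.618908, 18.920000)
after step 4 (δ=-0.46, a=-2.8): (11.302434, -2.933956, 0.067503, 18.360000)

(11.3024, -2.9340, 0.0675, 18.3600)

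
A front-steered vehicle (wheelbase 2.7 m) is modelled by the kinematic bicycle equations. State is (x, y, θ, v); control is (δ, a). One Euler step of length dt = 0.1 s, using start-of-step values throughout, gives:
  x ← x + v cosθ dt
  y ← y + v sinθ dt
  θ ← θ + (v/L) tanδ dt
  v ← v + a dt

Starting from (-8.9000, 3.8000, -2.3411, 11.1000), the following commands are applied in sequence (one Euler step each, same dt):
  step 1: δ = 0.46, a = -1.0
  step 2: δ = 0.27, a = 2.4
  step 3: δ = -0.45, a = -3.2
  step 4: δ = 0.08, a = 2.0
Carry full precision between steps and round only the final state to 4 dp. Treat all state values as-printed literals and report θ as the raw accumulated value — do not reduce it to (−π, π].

(-11.4214, 0.1990, -2.1933, 11.1200)

after step 1 (δ=0.46, a=-1.0): (-9.672952, 3.003354, -2.137416, 11.000000)
after step 2 (δ=0.27, a=2.4): (-10.263413, 2.075261, -2.024662, 11.240000)
after step 3 (δ=-0.45, a=-3.2): (-10.756223, 1.065056, -2.225756, 10.920000)
after step 4 (δ=0.08, a=2.0): (-11.421390, 0.199021, -2.193331, 11.120000)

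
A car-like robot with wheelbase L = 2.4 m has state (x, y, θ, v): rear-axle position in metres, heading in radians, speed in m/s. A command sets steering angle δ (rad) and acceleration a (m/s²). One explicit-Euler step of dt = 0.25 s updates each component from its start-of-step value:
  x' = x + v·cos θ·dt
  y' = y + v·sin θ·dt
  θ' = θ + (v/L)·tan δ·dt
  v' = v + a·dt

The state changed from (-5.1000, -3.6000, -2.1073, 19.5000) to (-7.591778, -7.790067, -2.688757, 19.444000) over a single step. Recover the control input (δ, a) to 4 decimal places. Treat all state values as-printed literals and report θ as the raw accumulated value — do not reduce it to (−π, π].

δ = -0.2788, a = -0.2240

a = (v'−v)/dt = (-0.056000)/0.25 = -0.2240
Δθ = θ'−θ = -0.581457;  (v·dt/L) = 19.5000·0.25/2.4 = 2.031250
tan δ = Δθ·L/(v·dt) = -0.286256  →  δ = -0.2788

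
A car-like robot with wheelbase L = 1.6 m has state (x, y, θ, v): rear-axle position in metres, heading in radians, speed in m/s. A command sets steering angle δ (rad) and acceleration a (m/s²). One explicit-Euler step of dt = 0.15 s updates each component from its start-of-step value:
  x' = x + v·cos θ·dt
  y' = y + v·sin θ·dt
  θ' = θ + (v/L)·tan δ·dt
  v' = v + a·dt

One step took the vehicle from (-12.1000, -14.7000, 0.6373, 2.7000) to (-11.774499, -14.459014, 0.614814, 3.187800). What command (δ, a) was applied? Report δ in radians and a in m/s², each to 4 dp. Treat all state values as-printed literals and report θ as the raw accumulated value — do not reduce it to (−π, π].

δ = -0.0886, a = 3.2520

a = (v'−v)/dt = (0.487800)/0.15 = 3.2520
Δθ = θ'−θ = -0.022486;  (v·dt/L) = 2.7000·0.15/1.6 = 0.253125
tan δ = Δθ·L/(v·dt) = -0.088834  →  δ = -0.0886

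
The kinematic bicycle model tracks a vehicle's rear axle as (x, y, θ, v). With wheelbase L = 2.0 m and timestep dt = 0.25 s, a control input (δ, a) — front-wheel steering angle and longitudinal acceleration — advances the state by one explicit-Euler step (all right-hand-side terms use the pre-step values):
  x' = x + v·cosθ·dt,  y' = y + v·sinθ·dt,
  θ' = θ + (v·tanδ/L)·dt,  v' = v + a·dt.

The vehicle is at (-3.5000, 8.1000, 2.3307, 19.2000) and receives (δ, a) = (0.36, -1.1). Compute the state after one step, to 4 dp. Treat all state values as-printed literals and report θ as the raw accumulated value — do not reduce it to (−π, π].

x' = -3.5000 + 19.2000·cos(2.3307)·0.25 = -6.8065
y' = 8.1000 + 19.2000·sin(2.3307)·0.25 = 11.5795
θ' = 2.3307 + (19.2000/2.0)·tan(0.36)·0.25 = 3.2341
v' = 19.2000 − 1.1000·0.25 = 18.9250

(-6.8065, 11.5795, 3.2341, 18.9250)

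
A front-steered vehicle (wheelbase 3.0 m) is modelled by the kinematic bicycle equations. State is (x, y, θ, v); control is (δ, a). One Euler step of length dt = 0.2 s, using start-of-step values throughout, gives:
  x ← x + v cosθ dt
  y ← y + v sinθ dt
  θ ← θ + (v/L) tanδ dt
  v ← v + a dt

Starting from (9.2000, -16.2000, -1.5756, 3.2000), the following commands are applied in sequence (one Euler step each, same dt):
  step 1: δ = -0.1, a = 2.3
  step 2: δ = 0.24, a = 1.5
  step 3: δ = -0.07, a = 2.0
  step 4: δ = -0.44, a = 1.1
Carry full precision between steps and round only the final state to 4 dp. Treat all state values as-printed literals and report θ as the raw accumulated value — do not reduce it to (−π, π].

after step 1 (δ=-0.1, a=2.3): (9.196926, -16.839993, -1.597005, 3.660000)
after step 2 (δ=0.24, a=1.5): (9.177743, -17.571741, -1.537294, 3.960000)
after step 3 (δ=-0.07, a=2.0): (9.204272, -18.363297, -1.555804, 4.360000)
after step 4 (δ=-0.44, a=1.1): (9.217345, -19.235199, -1.692644, 4.580000)

(9.2173, -19.2352, -1.6926, 4.5800)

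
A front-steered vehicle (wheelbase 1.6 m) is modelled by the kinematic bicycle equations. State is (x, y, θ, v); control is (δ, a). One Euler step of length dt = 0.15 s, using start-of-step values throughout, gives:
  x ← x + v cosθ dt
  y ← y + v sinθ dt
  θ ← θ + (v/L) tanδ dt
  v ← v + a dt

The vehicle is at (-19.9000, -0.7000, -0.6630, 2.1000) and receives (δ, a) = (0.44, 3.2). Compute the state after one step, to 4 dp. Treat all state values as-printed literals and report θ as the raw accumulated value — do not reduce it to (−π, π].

(-19.6517, -0.8939, -0.5703, 2.5800)

x' = -19.9000 + 2.1000·cos(-0.6630)·0.15 = -19.6517
y' = -0.7000 + 2.1000·sin(-0.6630)·0.15 = -0.8939
θ' = -0.6630 + (2.1000/1.6)·tan(0.44)·0.15 = -0.5703
v' = 2.1000 + 3.2000·0.15 = 2.5800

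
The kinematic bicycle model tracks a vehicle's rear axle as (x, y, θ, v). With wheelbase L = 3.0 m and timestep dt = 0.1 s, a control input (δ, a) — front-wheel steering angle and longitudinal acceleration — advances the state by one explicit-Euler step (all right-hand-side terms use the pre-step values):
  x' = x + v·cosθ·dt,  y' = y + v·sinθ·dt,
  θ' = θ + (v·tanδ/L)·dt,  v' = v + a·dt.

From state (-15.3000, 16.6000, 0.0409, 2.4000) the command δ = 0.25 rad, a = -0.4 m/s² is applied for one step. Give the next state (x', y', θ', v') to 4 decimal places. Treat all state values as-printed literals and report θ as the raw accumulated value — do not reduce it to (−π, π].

x' = -15.3000 + 2.4000·cos(0.0409)·0.1 = -15.0602
y' = 16.6000 + 2.4000·sin(0.0409)·0.1 = 16.6098
θ' = 0.0409 + (2.4000/3.0)·tan(0.25)·0.1 = 0.0613
v' = 2.4000 − 0.4000·0.1 = 2.3600

(-15.0602, 16.6098, 0.0613, 2.3600)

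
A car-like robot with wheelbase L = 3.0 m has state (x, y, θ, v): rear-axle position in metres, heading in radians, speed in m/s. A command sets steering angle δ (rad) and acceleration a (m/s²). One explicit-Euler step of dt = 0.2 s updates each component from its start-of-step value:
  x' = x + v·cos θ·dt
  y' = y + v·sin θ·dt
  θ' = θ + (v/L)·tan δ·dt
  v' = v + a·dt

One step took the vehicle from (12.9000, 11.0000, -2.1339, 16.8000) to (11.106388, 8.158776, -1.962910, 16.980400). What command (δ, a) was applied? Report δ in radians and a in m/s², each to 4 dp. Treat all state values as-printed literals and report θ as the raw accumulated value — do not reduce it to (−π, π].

δ = 0.1515, a = 0.9020

a = (v'−v)/dt = (0.180400)/0.2 = 0.9020
Δθ = θ'−θ = 0.170990;  (v·dt/L) = 16.8000·0.2/3.0 = 1.120000
tan δ = Δθ·L/(v·dt) = 0.152670  →  δ = 0.1515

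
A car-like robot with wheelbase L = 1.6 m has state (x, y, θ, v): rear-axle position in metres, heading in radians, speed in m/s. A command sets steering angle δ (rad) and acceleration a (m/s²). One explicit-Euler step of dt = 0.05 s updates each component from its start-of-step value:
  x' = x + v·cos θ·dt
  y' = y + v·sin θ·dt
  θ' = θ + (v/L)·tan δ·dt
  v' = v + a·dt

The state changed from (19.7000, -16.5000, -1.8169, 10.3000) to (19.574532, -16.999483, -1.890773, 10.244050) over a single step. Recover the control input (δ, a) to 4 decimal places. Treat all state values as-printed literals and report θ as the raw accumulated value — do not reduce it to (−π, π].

δ = -0.2256, a = -1.1190

a = (v'−v)/dt = (-0.055950)/0.05 = -1.1190
Δθ = θ'−θ = -0.073873;  (v·dt/L) = 10.3000·0.05/1.6 = 0.321875
tan δ = Δθ·L/(v·dt) = -0.229508  →  δ = -0.2256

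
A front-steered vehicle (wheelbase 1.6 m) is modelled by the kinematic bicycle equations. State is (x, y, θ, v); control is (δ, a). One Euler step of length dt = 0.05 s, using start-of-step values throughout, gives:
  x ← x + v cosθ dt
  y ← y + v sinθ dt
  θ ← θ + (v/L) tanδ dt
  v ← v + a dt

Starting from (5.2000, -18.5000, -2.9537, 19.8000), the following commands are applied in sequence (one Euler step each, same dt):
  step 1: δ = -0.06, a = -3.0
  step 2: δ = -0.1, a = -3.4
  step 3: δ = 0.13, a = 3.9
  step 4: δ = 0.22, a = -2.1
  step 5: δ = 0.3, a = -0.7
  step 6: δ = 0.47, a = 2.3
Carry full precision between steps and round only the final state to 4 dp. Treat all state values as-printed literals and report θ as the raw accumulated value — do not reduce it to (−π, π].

after step 1 (δ=-0.06, a=-3.0): (4.227424, -18.684921, -2.990870, 19.650000)
after step 2 (δ=-0.1, a=-3.4): (3.256063, -18.832446, -3.052481, 19.480000)
after step 3 (δ=0.13, a=3.9): (2.285927, -18.919126, -2.972895, 19.675000)
after step 4 (δ=0.22, a=-2.1): (1.316142, -19.084296, -2.835404, 19.570000)
after step 5 (δ=0.3, a=-0.7): (0.383153, -19.379242, -2.646226, 19.535000)
after step 6 (δ=0.47, a=2.3): (-0.476186, -19.843545, -2.336128, 19.650000)

(-0.4762, -19.8435, -2.3361, 19.6500)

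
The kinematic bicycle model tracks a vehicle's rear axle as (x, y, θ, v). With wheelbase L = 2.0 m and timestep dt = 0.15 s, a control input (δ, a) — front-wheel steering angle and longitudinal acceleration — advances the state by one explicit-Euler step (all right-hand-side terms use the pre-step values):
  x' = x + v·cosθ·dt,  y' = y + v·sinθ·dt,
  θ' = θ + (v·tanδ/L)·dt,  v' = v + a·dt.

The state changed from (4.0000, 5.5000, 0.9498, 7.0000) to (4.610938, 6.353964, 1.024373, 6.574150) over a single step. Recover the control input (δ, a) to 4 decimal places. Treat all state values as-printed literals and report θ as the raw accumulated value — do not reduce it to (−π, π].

a = (v'−v)/dt = (-0.425850)/0.15 = -2.8390
Δθ = θ'−θ = 0.074573;  (v·dt/L) = 7.0000·0.15/2.0 = 0.525000
tan δ = Δθ·L/(v·dt) = 0.142044  →  δ = 0.1411

δ = 0.1411, a = -2.8390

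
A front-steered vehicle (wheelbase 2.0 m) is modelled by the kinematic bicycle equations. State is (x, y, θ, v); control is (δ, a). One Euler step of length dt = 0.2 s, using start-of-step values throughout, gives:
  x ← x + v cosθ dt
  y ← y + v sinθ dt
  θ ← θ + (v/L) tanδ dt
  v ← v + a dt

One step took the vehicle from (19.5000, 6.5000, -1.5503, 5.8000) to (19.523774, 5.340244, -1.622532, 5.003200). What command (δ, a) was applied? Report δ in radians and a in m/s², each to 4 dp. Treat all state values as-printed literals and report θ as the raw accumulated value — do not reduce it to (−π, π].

δ = -0.1239, a = -3.9840

a = (v'−v)/dt = (-0.796800)/0.2 = -3.9840
Δθ = θ'−θ = -0.072232;  (v·dt/L) = 5.8000·0.2/2.0 = 0.580000
tan δ = Δθ·L/(v·dt) = -0.124538  →  δ = -0.1239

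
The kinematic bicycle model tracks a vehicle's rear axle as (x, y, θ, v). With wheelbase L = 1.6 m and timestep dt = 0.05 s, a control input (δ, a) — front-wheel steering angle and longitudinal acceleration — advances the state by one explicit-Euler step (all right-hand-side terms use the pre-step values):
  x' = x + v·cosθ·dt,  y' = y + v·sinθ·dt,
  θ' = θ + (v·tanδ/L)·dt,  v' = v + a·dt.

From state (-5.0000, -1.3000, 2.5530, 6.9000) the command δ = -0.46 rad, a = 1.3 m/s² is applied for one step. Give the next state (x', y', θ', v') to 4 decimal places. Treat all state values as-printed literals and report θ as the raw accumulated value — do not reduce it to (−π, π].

x' = -5.0000 + 6.9000·cos(2.5530)·0.05 = -5.2869
y' = -1.3000 + 6.9000·sin(2.5530)·0.05 = -1.1085
θ' = 2.5530 + (6.9000/1.6)·tan(-0.46)·0.05 = 2.4462
v' = 6.9000 + 1.3000·0.05 = 6.9650

(-5.2869, -1.1085, 2.4462, 6.9650)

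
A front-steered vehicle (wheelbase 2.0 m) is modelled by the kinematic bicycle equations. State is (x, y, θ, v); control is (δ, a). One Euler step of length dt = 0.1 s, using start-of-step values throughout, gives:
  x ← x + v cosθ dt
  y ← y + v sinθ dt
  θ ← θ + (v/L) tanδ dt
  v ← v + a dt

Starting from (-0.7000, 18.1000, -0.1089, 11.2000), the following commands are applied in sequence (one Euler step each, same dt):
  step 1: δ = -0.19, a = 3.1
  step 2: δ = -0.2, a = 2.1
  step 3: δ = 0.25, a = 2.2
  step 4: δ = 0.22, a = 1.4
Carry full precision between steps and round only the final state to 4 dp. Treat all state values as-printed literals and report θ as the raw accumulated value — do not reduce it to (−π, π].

after step 1 (δ=-0.19, a=3.1): (0.413365, 17.978273, -0.216599, 11.510000)
after step 2 (δ=-0.2, a=2.1): (1.537471, 17.730912, -0.333259, 11.720000)
after step 3 (δ=0.25, a=2.2): (2.644989, 17.347523, -0.183628, 11.940000)
after step 4 (δ=0.22, a=1.4): (3.818915, 17.129500, -0.050128, 12.080000)

(3.8189, 17.1295, -0.0501, 12.0800)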